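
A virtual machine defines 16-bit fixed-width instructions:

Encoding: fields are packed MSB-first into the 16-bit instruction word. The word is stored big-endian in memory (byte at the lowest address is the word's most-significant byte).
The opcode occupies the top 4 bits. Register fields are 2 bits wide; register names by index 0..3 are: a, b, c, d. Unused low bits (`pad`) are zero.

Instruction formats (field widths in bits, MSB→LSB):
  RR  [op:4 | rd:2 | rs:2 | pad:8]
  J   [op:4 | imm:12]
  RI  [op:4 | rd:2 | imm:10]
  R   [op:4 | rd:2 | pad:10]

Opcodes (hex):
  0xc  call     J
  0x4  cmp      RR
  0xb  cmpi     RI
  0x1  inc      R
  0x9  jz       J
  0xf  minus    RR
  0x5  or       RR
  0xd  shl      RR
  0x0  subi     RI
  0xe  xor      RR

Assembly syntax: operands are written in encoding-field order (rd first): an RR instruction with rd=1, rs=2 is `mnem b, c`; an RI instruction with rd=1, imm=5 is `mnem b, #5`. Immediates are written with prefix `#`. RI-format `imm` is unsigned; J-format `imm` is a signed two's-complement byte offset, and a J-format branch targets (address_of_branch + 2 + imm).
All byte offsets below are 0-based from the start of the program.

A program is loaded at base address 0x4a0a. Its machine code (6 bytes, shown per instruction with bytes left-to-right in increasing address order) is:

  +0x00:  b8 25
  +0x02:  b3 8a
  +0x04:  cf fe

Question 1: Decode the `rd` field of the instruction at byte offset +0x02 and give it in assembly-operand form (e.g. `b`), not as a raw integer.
a

+0x02: b3 8a ⇒ word 0xb38a (big)
  top 4b → 0xb → cmpi [RI]
  rd@[11:10]=0x0 ⇒ a
  imm@[9:0]=0x38a ⇒ #906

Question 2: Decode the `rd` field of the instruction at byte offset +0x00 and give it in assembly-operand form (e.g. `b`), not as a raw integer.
c

@+00  big-endian(b8 25) = 0xb825
  op=0xb825>>12=0xb ⇒ cmpi (RI)
  rd: (w>>10)&0x3=0x2 → c
  imm: (w>>0)&0x3ff=0x25 → #37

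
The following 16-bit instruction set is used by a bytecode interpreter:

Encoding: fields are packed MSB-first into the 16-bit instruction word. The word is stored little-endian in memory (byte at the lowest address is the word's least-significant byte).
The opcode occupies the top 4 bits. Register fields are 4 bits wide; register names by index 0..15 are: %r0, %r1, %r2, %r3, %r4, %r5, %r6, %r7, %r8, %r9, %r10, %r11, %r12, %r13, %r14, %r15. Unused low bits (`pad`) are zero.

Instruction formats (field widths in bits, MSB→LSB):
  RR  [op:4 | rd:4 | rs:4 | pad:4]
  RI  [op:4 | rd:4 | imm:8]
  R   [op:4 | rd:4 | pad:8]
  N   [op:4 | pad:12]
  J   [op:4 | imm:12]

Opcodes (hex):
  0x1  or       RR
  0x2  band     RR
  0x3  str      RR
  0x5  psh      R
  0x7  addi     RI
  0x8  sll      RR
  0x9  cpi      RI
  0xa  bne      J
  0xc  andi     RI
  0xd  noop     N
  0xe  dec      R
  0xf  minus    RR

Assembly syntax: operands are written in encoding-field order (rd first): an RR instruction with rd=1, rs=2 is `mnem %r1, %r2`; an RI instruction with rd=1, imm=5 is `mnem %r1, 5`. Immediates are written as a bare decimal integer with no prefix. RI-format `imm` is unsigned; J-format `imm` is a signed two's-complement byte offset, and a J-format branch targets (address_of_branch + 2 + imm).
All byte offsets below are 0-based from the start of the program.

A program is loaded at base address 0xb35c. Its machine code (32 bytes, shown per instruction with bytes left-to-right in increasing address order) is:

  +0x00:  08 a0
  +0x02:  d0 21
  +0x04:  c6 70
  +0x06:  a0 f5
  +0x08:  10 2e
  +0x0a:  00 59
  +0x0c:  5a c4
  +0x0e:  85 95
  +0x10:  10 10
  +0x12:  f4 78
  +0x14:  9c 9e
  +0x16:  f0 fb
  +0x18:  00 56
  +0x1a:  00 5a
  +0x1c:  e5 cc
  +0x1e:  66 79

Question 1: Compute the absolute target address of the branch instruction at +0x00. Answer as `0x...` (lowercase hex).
0xb366

+0x00: 08 a0 ⇒ word 0xa008 (little)
  top 4b → 0xa → bne [J]
  imm@[11:0]=0x8 ⇒ 8
  target = base 0xb35c + off 0x00 + 2 + imm 8 = 0xb366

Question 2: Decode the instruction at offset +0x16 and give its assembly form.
minus %r11, %r15

off 0x16: read f0 fb as little → 0xfbf0
  op=0xfbf0>>12=0xf ⇒ minus (RR)
  rd: (w>>8)&0xf=0xb → %r11
  rs: (w>>4)&0xf=0xf → %r15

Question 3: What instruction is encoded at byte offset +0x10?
off 0x10: read 10 10 as little → 0x1010
  top 4b → 0x1 → or [RR]
  rd@[11:8]=0x0 ⇒ %r0
  rs@[7:4]=0x1 ⇒ %r1

or %r0, %r1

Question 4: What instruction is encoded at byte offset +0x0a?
[0a] 00 59 → 0x5900
  op=0x5900>>12=0x5 ⇒ psh (R)
  [11:8] rd=9 = %r9

psh %r9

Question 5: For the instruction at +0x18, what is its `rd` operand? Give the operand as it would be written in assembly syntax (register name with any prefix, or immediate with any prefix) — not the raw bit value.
+0x18: 00 56 ⇒ word 0x5600 (little)
  op=0x5600>>12=0x5 ⇒ psh (R)
  rd@[11:8]=0x6 ⇒ %r6

%r6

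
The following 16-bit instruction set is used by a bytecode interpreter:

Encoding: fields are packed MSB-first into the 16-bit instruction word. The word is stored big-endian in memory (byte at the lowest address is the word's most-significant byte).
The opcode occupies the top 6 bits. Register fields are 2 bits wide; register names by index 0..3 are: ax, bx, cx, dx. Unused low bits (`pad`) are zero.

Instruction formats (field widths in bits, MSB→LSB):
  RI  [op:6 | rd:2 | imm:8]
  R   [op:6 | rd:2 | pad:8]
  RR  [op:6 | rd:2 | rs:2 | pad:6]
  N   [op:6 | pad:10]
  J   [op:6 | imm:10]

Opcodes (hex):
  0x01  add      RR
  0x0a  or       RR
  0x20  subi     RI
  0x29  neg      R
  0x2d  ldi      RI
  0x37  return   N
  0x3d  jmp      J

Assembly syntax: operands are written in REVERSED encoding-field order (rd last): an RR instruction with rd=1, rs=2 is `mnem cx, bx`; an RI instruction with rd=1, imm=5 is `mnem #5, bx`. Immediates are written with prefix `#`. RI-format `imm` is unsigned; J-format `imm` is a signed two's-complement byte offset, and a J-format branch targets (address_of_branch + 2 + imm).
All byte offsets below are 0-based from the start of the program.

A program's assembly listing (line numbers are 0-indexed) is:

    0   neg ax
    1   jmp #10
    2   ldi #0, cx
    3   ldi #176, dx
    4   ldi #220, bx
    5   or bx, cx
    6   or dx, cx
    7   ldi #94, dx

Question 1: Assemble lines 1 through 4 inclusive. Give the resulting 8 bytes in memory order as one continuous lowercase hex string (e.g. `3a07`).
f40ab600b7b0b5dc

line 1 (jmp): pack op=0x3d:6|imm=10:10 = 0xf40a; big→ f4 0a
line 2 (ldi): pack op=0x2d:6|rd=2:2|imm=0:8 = 0xb600; big→ b6 00
line 3 (ldi): pack op=0x2d:6|rd=3:2|imm=176:8 = 0xb7b0; big→ b7 b0
line 4 (ldi): pack op=0x2d:6|rd=1:2|imm=220:8 = 0xb5dc; big→ b5 dc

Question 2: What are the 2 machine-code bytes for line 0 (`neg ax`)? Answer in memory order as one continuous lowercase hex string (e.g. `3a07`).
line 0 (neg): pack op=0x29:6|rd=0:2|pad=0:8 = 0xa400; big→ a4 00

a400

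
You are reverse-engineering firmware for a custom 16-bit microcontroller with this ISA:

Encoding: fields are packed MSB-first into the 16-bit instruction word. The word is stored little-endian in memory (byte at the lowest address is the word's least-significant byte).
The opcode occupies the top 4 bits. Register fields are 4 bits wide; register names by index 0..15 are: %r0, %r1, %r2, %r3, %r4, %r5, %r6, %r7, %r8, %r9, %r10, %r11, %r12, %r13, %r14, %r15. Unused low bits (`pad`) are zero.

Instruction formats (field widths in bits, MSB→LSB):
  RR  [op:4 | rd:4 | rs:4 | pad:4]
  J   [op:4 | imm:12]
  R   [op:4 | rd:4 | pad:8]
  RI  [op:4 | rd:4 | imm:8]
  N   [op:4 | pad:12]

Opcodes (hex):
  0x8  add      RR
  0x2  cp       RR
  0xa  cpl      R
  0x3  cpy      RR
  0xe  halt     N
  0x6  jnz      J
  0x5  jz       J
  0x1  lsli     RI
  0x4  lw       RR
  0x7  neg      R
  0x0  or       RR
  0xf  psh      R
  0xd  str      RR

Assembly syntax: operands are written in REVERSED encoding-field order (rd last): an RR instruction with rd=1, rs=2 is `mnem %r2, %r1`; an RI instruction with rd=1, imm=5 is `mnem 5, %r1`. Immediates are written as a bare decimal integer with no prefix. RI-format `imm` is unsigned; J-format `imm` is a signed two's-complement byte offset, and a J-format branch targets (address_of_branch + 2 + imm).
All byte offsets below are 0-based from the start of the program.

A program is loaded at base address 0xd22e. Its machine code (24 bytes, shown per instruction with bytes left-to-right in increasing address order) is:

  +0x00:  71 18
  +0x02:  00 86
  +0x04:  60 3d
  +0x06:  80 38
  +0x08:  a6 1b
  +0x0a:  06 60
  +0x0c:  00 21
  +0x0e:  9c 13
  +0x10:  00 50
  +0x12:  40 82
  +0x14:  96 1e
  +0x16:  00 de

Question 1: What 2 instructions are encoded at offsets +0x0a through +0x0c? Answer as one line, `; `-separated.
+0x0a: 06 60 ⇒ word 0x6006 (little)
  opcode bits[15:12]=0x6: jnz/J
  imm: (w>>0)&0xfff=0x6 → 6
+0x0c: 00 21 ⇒ word 0x2100 (little)
  opcode bits[15:12]=0x2: cp/RR
  rd: (w>>8)&0xf=0x1 → %r1
  rs: (w>>4)&0xf=0x0 → %r0

jnz 6; cp %r0, %r1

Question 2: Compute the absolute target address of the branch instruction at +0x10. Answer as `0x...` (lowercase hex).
+0x10: 00 50 ⇒ word 0x5000 (little)
  op=0x5000>>12=0x5 ⇒ jz (J)
  [11:0] imm=0 = 0
  target = base 0xd22e + off 0x10 + 2 + imm 0 = 0xd240

0xd240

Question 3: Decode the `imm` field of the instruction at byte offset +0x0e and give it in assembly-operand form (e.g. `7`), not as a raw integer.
156

off 0x0e: read 9c 13 as little → 0x139c
  opcode bits[15:12]=0x1: lsli/RI
  rd: (w>>8)&0xf=0x3 → %r3
  imm: (w>>0)&0xff=0x9c → 156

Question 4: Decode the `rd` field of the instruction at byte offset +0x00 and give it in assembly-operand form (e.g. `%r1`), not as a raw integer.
@+00  little-endian(71 18) = 0x1871
  op=0x1871>>12=0x1 ⇒ lsli (RI)
  rd@[11:8]=0x8 ⇒ %r8
  imm@[7:0]=0x71 ⇒ 113

%r8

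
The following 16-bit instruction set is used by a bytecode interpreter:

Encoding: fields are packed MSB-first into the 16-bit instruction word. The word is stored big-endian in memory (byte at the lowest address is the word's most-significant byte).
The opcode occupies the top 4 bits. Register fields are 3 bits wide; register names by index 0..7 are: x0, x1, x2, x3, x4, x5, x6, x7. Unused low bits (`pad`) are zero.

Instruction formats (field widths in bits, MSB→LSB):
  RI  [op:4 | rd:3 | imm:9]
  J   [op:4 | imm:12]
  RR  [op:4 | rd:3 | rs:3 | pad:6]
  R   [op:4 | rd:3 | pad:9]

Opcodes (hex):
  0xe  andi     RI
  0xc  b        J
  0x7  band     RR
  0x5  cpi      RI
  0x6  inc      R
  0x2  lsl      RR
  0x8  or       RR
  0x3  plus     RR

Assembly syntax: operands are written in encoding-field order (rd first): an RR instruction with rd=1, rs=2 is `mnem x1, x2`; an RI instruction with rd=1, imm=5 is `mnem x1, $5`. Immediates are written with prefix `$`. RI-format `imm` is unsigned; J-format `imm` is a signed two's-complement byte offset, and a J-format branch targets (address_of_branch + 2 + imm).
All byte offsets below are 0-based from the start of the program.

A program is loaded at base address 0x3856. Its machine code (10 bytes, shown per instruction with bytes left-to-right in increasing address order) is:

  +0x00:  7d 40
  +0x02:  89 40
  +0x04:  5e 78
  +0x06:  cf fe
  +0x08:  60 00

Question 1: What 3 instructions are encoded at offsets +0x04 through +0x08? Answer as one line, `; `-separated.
cpi x7, $120; b $-2; inc x0

+0x04: 5e 78 ⇒ word 0x5e78 (big)
  top 4b → 0x5 → cpi [RI]
  rd@[11:9]=0x7 ⇒ x7
  imm@[8:0]=0x78 ⇒ $120
+0x06: cf fe ⇒ word 0xcffe (big)
  top 4b → 0xc → b [J]
  imm@[11:0]=0xffe (s12→-2) ⇒ $-2
+0x08: 60 00 ⇒ word 0x6000 (big)
  top 4b → 0x6 → inc [R]
  rd@[11:9]=0x0 ⇒ x0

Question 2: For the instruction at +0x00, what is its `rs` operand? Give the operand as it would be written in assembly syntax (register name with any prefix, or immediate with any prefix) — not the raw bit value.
x5

[00] 7d 40 → 0x7d40
  op=0x7d40>>12=0x7 ⇒ band (RR)
  rd: (w>>9)&0x7=0x6 → x6
  rs: (w>>6)&0x7=0x5 → x5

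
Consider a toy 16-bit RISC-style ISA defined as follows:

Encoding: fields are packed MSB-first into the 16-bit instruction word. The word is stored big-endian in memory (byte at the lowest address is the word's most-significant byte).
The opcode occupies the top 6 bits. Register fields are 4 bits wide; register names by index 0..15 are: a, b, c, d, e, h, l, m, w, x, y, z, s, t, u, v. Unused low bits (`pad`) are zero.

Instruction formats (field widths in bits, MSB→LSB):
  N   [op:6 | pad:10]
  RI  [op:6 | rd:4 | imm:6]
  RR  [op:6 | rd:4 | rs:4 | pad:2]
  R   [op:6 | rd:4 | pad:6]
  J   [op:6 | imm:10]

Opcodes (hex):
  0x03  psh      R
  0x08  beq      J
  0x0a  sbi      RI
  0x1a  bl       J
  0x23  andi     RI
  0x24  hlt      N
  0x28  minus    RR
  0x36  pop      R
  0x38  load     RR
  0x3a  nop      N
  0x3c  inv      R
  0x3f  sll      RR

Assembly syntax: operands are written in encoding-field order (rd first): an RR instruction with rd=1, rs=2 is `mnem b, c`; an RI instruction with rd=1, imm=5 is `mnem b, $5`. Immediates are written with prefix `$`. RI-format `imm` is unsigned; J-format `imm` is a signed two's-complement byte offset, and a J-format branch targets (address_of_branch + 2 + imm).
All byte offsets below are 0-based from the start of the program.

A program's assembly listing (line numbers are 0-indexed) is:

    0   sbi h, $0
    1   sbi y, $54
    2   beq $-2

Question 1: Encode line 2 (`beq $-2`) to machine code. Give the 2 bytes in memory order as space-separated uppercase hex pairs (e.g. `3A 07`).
23 FE

line 2 (beq): pack op=0x8:6|imm=-2:10 = 0x23fe; big→ 23 fe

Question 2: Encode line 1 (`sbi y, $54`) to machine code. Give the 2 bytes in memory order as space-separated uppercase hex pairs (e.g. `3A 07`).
1. sbi fields op=0xa:6|rd=10:4|imm=54:6 → word 2ab6h → 2a b6

2A B6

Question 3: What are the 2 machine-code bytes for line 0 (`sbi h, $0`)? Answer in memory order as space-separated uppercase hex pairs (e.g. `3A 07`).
L0: sbi op=0xa:6|rd=5:4|imm=0:6 ⇒ 0x2940 ⇒ big 29 40

29 40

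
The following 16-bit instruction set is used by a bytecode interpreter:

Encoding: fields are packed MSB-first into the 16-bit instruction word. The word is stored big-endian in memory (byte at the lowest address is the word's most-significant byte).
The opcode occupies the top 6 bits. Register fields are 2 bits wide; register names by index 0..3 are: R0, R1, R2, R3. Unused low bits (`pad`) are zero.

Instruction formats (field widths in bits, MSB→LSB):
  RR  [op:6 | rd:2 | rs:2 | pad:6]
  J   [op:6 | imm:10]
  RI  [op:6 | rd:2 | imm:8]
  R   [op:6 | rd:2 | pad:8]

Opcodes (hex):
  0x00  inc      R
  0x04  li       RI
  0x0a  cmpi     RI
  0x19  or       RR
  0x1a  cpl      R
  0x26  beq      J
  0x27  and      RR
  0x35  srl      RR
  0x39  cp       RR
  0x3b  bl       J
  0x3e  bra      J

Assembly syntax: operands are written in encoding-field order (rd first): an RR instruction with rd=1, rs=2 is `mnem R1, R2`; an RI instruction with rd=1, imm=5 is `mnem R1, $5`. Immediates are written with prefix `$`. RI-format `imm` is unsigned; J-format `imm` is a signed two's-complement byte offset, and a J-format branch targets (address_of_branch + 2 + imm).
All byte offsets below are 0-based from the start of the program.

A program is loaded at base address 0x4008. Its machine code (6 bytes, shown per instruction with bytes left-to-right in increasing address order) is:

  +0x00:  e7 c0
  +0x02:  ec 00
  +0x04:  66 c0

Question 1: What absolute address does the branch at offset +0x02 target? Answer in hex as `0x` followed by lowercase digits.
0x400c

[02] ec 00 → 0xec00
  op=0xec00>>10=0x3b ⇒ bl (J)
  [9:0] imm=0 = $0
  target = base 0x4008 + off 0x02 + 2 + imm 0 = 0x400c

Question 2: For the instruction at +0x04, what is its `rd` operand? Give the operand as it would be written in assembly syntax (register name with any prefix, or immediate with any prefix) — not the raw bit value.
+0x04: 66 c0 ⇒ word 0x66c0 (big)
  top 6b → 0x19 → or [RR]
  rd@[9:8]=0x2 ⇒ R2
  rs@[7:6]=0x3 ⇒ R3

R2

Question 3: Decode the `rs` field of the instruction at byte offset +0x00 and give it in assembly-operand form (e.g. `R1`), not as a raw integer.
@+00  big-endian(e7 c0) = 0xe7c0
  top 6b → 0x39 → cp [RR]
  rd: (w>>8)&0x3=0x3 → R3
  rs: (w>>6)&0x3=0x3 → R3

R3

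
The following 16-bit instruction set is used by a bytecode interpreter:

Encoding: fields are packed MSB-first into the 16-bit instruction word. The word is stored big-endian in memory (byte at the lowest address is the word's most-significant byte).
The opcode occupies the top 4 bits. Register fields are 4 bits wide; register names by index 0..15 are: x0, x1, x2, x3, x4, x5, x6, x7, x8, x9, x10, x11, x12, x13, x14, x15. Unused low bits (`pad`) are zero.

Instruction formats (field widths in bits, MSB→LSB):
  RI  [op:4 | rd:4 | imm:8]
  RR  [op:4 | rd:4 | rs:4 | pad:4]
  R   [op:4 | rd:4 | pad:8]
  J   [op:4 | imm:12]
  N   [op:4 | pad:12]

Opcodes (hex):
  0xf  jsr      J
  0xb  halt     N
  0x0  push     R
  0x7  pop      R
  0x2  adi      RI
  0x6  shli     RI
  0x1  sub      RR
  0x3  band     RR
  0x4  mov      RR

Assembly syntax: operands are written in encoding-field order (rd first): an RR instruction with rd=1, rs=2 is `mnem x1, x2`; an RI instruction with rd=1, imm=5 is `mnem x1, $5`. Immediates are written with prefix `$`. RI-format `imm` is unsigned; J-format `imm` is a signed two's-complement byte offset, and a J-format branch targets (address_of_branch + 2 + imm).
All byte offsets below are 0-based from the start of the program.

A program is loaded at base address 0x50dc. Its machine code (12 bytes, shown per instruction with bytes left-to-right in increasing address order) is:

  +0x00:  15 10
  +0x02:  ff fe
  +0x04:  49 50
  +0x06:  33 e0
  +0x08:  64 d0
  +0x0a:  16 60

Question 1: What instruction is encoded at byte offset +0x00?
@+00  big-endian(15 10) = 0x1510
  top 4b → 0x1 → sub [RR]
  rd@[11:8]=0x5 ⇒ x5
  rs@[7:4]=0x1 ⇒ x1

sub x5, x1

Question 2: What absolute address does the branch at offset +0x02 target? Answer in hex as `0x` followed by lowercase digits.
0x50de

+0x02: ff fe ⇒ word 0xfffe (big)
  opcode bits[15:12]=0xf: jsr/J
  [11:0] imm=4094 (s12→-2) = $-2
  target = base 0x50dc + off 0x02 + 2 + imm -2 = 0x50de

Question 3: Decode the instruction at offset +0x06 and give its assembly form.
band x3, x14

@+06  big-endian(33 e0) = 0x33e0
  opcode bits[15:12]=0x3: band/RR
  [11:8] rd=3 = x3
  [7:4] rs=14 = x14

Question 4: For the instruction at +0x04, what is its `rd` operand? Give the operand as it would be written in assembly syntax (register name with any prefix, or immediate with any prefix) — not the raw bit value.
@+04  big-endian(49 50) = 0x4950
  top 4b → 0x4 → mov [RR]
  [11:8] rd=9 = x9
  [7:4] rs=5 = x5

x9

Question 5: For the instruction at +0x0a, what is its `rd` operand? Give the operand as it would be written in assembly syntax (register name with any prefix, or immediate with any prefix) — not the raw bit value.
x6

@+0a  big-endian(16 60) = 0x1660
  opcode bits[15:12]=0x1: sub/RR
  rd: (w>>8)&0xf=0x6 → x6
  rs: (w>>4)&0xf=0x6 → x6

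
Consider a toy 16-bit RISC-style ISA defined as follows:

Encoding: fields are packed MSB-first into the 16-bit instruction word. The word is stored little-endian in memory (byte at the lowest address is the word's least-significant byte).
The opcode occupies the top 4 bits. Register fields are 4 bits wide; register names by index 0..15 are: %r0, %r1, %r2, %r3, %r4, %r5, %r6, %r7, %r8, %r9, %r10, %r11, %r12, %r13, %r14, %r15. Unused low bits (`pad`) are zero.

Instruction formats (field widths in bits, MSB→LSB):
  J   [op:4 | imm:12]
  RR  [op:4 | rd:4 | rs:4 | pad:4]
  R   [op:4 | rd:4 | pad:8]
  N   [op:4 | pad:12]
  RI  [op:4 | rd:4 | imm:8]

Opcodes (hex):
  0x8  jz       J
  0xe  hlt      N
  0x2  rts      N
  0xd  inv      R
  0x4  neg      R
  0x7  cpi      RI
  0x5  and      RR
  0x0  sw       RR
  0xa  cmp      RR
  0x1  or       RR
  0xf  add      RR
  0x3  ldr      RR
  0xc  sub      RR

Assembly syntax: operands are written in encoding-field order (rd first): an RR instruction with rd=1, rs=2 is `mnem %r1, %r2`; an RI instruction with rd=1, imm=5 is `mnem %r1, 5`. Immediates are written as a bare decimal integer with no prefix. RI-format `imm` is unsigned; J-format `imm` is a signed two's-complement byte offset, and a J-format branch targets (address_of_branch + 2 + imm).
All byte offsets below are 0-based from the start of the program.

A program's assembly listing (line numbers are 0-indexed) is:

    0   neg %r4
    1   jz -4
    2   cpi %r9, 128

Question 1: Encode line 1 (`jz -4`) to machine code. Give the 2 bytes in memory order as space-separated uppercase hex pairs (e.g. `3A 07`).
L1: jz op=0x8:4|imm=-4:12 ⇒ 0x8ffc ⇒ little fc 8f

FC 8F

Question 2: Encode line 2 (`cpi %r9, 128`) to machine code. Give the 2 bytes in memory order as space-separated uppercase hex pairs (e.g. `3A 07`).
80 79

line 2 (cpi): pack op=0x7:4|rd=9:4|imm=128:8 = 0x7980; little→ 80 79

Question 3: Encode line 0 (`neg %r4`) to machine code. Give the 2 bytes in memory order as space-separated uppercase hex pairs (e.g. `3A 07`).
L0: neg op=0x4:4|rd=4:4|pad=0:8 ⇒ 0x4400 ⇒ little 00 44

00 44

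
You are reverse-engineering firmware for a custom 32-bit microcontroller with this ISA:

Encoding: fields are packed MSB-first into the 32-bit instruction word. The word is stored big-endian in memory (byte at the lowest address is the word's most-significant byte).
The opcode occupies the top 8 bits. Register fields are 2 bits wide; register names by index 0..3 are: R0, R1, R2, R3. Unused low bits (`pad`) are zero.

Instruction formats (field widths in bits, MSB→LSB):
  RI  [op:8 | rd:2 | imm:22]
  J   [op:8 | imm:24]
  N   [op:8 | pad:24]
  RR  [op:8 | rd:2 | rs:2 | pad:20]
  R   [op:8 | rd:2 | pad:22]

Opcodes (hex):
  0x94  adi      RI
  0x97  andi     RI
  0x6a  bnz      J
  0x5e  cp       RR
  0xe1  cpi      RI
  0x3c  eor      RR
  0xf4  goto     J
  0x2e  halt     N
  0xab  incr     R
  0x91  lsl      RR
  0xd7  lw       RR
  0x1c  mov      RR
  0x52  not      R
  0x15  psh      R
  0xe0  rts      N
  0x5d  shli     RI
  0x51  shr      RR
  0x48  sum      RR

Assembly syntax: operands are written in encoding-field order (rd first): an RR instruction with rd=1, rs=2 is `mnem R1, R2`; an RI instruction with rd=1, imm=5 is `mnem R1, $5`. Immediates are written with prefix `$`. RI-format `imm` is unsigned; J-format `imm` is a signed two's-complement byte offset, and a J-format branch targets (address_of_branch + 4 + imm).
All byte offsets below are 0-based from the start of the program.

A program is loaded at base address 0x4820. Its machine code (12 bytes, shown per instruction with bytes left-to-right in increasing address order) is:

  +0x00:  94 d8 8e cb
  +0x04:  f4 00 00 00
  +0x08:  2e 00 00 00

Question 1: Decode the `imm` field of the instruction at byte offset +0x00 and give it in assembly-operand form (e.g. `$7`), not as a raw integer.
[00] 94 d8 8e cb → 0x94d88ecb
  op=0x94d88ecb>>24=0x94 ⇒ adi (RI)
  rd@[23:22]=0x3 ⇒ R3
  imm@[21:0]=0x188ecb ⇒ $1609419

$1609419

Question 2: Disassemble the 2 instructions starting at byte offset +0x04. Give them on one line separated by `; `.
goto $0; halt

off 0x04: read f4 00 00 00 as big → 0xf4000000
  opcode bits[31:24]=0xf4: goto/J
  [23:0] imm=0 = $0
off 0x08: read 2e 00 00 00 as big → 0x2e000000
  opcode bits[31:24]=0x2e: halt/N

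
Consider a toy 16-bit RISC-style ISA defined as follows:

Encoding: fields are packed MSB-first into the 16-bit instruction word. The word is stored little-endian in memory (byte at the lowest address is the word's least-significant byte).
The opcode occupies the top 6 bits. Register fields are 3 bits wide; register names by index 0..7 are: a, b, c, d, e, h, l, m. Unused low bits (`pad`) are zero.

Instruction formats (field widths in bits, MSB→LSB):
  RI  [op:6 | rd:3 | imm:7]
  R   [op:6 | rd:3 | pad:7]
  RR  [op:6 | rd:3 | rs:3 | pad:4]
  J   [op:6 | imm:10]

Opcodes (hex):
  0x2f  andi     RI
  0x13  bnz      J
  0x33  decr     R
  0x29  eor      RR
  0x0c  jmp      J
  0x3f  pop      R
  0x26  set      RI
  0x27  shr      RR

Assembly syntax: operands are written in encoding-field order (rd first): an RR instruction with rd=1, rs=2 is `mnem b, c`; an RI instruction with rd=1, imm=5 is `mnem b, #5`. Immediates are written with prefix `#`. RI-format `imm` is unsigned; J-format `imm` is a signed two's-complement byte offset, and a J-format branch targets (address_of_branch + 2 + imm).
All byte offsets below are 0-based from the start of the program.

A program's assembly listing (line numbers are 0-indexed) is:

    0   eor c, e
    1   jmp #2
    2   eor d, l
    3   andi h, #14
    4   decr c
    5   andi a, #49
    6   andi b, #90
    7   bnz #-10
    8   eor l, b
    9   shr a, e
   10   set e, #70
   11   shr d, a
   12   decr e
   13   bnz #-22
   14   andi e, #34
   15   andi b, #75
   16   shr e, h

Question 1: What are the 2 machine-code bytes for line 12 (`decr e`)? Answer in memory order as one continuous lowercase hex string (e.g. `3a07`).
00ce

12. decr fields op=0x33:6|rd=4:3|pad=0:7 → word ce00h → 00 ce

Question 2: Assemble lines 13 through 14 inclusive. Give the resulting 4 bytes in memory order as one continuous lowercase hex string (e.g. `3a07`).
line 13 (bnz): pack op=0x13:6|imm=-22:10 = 0x4fea; little→ ea 4f
line 14 (andi): pack op=0x2f:6|rd=4:3|imm=34:7 = 0xbe22; little→ 22 be

ea4f22be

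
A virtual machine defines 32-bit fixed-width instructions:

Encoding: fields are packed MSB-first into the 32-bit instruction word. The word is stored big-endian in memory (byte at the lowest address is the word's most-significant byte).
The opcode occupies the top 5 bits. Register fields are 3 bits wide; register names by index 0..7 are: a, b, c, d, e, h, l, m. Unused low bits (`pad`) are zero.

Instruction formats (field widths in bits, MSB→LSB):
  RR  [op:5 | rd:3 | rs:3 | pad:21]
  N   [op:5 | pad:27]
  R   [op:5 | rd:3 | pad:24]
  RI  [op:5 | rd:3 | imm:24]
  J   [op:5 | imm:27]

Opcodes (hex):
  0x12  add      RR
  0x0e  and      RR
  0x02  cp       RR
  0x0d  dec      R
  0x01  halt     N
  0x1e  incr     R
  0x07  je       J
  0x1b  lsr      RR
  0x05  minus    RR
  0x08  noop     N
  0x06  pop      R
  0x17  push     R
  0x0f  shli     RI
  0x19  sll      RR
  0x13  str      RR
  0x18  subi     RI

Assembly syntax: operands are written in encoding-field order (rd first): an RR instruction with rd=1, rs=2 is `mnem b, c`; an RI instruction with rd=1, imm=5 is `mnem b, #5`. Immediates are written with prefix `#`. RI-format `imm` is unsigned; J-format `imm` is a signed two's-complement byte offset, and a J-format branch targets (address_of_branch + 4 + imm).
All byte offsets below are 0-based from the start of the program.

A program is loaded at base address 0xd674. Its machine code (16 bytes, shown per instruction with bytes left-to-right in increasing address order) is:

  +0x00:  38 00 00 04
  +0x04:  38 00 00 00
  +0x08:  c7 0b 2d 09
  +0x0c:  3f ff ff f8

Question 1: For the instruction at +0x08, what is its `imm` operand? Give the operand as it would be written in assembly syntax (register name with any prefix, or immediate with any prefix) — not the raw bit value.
@+08  big-endian(c7 0b 2d 09) = 0xc70b2d09
  op=0xc70b2d09>>27=0x18 ⇒ subi (RI)
  [26:24] rd=7 = m
  [23:0] imm=732425 = #732425

#732425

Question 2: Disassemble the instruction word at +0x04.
je #0

+0x04: 38 00 00 00 ⇒ word 0x38000000 (big)
  top 5b → 0x7 → je [J]
  [26:0] imm=0 = #0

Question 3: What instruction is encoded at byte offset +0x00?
[00] 38 00 00 04 → 0x38000004
  op=0x38000004>>27=0x7 ⇒ je (J)
  [26:0] imm=4 = #4

je #4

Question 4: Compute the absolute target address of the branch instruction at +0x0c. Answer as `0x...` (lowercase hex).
0xd67c

off 0x0c: read 3f ff ff f8 as big → 0x3ffffff8
  op=0x3ffffff8>>27=0x7 ⇒ je (J)
  imm@[26:0]=0x7fffff8 (s27→-8) ⇒ #-8
  target = base 0xd674 + off 0x0c + 4 + imm -8 = 0xd67c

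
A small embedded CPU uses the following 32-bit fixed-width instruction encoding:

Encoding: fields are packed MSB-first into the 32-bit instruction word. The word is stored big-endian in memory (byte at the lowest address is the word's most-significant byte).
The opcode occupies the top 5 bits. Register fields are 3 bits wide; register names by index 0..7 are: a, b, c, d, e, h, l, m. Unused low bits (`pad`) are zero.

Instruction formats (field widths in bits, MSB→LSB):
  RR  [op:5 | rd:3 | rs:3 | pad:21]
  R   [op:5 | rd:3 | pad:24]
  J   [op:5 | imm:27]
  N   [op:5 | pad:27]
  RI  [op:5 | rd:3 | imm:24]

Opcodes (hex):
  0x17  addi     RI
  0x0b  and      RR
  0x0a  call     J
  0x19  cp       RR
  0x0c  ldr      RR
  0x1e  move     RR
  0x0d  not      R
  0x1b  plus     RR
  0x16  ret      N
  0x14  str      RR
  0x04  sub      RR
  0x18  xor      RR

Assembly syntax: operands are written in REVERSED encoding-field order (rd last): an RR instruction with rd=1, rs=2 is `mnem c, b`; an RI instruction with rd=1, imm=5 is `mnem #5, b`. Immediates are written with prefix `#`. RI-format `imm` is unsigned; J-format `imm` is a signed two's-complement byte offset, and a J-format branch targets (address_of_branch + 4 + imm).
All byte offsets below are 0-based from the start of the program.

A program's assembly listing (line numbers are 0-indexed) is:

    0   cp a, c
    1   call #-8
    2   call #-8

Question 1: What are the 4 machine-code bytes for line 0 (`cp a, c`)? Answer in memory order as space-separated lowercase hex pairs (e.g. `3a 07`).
L0: cp op=0x19:5|rd=2:3|rs=0:3|pad=0:21 ⇒ 0xca000000 ⇒ big ca 00 00 00

ca 00 00 00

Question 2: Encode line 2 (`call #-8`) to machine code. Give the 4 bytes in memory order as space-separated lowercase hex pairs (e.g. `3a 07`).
57 ff ff f8

L2: call op=0xa:5|imm=-8:27 ⇒ 0x57fffff8 ⇒ big 57 ff ff f8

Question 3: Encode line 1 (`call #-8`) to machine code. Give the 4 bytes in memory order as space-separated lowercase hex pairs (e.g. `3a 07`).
57 ff ff f8

line 1 (call): pack op=0xa:5|imm=-8:27 = 0x57fffff8; big→ 57 ff ff f8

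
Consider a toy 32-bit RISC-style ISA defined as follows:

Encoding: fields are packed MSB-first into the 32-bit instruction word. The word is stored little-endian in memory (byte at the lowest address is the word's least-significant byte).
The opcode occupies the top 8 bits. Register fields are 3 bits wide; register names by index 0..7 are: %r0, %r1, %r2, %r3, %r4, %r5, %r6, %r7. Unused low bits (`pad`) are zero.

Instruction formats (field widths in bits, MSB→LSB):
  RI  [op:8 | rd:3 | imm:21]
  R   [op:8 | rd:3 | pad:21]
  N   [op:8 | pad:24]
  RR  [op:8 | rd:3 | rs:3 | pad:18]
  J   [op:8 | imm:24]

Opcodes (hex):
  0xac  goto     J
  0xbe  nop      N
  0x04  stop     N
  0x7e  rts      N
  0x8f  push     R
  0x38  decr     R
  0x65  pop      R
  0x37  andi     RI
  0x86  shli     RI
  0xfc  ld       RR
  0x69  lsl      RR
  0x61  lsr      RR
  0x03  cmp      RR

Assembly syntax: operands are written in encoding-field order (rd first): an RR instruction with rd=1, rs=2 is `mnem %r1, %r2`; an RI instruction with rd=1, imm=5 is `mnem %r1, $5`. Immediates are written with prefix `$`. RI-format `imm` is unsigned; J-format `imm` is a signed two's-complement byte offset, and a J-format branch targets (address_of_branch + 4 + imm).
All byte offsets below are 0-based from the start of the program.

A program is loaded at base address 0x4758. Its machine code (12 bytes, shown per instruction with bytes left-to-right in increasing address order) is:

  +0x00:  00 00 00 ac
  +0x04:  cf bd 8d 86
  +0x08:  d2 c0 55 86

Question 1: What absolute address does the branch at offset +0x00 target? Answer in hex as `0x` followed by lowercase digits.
0x475c

[00] 00 00 00 ac → 0xac000000
  op=0xac000000>>24=0xac ⇒ goto (J)
  [23:0] imm=0 = $0
  target = base 0x4758 + off 0x00 + 4 + imm 0 = 0x475c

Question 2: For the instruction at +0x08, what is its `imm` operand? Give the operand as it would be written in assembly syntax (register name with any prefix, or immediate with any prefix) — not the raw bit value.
off 0x08: read d2 c0 55 86 as little → 0x8655c0d2
  op=0x8655c0d2>>24=0x86 ⇒ shli (RI)
  rd@[23:21]=0x2 ⇒ %r2
  imm@[20:0]=0x15c0d2 ⇒ $1425618

$1425618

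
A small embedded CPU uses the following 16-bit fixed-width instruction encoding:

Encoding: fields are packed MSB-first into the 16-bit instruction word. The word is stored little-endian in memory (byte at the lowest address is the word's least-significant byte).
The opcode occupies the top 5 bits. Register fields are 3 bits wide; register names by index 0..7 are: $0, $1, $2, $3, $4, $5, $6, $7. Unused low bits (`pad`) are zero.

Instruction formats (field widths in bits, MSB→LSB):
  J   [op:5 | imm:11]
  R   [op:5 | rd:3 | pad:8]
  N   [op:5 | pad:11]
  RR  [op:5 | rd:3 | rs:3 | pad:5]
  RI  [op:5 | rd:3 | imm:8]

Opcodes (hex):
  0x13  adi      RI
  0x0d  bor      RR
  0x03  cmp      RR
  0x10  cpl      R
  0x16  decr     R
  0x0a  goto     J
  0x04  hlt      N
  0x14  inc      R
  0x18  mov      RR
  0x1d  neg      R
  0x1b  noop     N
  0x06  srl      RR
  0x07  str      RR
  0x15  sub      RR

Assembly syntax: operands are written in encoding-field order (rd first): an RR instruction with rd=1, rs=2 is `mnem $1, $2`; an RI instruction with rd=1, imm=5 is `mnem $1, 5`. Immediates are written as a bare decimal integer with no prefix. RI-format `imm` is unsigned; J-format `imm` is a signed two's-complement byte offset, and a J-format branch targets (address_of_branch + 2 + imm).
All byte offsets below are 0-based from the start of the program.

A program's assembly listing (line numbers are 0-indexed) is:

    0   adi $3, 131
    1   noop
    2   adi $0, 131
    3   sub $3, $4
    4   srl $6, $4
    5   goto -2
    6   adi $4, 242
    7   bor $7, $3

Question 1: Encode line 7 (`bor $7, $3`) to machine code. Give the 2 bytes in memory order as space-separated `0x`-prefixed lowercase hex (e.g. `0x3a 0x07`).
L7: bor op=0xd:5|rd=7:3|rs=3:3|pad=0:5 ⇒ 0x6f60 ⇒ little 60 6f

0x60 0x6f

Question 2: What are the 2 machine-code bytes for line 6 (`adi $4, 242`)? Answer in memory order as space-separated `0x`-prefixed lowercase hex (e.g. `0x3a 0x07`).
L6: adi op=0x13:5|rd=4:3|imm=242:8 ⇒ 0x9cf2 ⇒ little f2 9c

0xf2 0x9c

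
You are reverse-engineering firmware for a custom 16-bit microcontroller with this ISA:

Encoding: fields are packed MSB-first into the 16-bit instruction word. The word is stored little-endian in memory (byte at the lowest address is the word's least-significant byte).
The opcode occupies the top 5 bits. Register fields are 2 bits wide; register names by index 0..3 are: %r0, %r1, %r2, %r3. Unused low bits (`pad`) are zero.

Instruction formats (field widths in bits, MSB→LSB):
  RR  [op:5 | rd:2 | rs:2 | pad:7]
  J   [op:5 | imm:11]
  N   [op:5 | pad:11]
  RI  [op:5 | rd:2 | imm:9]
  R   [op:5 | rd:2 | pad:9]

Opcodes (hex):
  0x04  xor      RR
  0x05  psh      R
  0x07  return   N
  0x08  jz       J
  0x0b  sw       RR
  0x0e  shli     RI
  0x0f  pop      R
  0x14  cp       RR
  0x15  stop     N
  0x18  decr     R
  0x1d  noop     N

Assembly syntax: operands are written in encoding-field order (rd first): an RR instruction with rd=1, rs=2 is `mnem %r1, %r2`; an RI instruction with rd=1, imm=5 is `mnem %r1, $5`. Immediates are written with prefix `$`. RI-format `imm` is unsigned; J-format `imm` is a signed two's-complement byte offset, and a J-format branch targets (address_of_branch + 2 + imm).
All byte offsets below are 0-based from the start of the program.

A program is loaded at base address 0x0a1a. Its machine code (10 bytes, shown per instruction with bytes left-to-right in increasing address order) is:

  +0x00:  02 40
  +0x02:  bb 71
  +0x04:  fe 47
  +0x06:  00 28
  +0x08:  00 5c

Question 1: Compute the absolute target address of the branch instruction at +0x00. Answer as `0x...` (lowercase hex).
[00] 02 40 → 0x4002
  op=0x4002>>11=0x8 ⇒ jz (J)
  imm@[10:0]=0x2 ⇒ $2
  target = base 0x0a1a + off 0x00 + 2 + imm 2 = 0x0a1e

0x0a1e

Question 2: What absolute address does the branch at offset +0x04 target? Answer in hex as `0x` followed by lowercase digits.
[04] fe 47 → 0x47fe
  op=0x47fe>>11=0x8 ⇒ jz (J)
  [10:0] imm=2046 (s11→-2) = $-2
  target = base 0x0a1a + off 0x04 + 2 + imm -2 = 0x0a1e

0x0a1e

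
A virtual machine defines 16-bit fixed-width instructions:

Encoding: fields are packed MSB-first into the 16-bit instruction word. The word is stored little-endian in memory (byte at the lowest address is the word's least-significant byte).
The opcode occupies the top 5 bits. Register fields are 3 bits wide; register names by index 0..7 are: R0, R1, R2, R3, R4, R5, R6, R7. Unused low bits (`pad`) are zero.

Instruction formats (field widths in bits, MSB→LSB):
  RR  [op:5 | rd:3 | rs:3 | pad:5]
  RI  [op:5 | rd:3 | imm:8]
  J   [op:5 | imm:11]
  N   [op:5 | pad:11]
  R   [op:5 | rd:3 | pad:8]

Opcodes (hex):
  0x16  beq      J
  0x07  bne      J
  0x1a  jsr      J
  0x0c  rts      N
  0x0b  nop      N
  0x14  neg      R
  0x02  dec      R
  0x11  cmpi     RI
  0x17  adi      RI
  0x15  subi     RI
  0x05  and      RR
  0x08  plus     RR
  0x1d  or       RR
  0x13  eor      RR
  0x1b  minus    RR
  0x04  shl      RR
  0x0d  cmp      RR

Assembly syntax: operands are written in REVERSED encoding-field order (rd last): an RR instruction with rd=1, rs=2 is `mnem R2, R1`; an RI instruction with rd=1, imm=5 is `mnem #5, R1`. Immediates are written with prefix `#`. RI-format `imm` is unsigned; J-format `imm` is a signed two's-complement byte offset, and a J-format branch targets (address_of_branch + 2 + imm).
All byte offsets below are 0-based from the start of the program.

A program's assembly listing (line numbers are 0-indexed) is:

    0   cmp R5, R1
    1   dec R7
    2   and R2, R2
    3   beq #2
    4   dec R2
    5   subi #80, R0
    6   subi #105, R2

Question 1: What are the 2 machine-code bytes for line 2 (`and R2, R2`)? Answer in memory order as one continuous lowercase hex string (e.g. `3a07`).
2. and fields op=0x5:5|rd=2:3|rs=2:3|pad=0:5 → word 2a40h → 40 2a

402a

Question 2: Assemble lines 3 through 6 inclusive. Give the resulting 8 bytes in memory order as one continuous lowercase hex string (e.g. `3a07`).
L3: beq op=0x16:5|imm=2:11 ⇒ 0xb002 ⇒ little 02 b0
L4: dec op=0x2:5|rd=2:3|pad=0:8 ⇒ 0x1200 ⇒ little 00 12
L5: subi op=0x15:5|rd=0:3|imm=80:8 ⇒ 0xa850 ⇒ little 50 a8
L6: subi op=0x15:5|rd=2:3|imm=105:8 ⇒ 0xaa69 ⇒ little 69 aa

02b0001250a869aa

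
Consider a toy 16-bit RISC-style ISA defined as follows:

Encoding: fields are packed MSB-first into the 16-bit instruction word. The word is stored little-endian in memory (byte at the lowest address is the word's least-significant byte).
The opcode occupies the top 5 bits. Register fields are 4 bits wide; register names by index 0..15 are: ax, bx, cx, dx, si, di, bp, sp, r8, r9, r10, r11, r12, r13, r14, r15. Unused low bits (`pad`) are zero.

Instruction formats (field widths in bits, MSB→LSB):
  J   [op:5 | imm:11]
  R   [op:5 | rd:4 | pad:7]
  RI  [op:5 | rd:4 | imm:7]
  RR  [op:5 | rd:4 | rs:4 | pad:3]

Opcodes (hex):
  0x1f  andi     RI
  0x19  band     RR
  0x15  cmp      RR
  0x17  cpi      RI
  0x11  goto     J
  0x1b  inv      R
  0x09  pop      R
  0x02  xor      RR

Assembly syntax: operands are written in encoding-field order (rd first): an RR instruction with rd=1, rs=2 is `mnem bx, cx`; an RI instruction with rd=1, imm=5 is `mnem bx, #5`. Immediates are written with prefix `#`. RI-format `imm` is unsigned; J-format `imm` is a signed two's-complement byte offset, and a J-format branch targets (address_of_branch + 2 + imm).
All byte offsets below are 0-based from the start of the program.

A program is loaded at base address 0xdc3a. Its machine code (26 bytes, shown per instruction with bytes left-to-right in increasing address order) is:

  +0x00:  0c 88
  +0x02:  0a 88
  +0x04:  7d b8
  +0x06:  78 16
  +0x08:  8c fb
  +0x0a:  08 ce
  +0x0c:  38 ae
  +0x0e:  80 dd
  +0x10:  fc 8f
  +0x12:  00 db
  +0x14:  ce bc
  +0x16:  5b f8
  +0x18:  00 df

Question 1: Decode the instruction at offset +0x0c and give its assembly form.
cmp r12, sp

+0x0c: 38 ae ⇒ word 0xae38 (little)
  top 5b → 0x15 → cmp [RR]
  rd@[10:7]=0xc ⇒ r12
  rs@[6:3]=0x7 ⇒ sp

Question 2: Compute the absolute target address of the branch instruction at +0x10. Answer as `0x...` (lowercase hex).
0xdc48

+0x10: fc 8f ⇒ word 0x8ffc (little)
  top 5b → 0x11 → goto [J]
  [10:0] imm=2044 (s11→-4) = #-4
  target = base 0xdc3a + off 0x10 + 2 + imm -4 = 0xdc48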